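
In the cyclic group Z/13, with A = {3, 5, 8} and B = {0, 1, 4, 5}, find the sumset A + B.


Work in Z/13Z: reduce every sum a + b modulo 13.
Enumerate all 12 pairs:
a = 3: 3+0=3, 3+1=4, 3+4=7, 3+5=8
a = 5: 5+0=5, 5+1=6, 5+4=9, 5+5=10
a = 8: 8+0=8, 8+1=9, 8+4=12, 8+5=0
Distinct residues collected: {0, 3, 4, 5, 6, 7, 8, 9, 10, 12}
|A + B| = 10 (out of 13 total residues).

A + B = {0, 3, 4, 5, 6, 7, 8, 9, 10, 12}


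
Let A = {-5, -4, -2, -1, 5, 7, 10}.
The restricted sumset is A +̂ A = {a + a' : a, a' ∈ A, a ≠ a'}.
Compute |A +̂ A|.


Restricted sumset: A +̂ A = {a + a' : a ∈ A, a' ∈ A, a ≠ a'}.
Equivalently, take A + A and drop any sum 2a that is achievable ONLY as a + a for a ∈ A (i.e. sums representable only with equal summands).
Enumerate pairs (a, a') with a < a' (symmetric, so each unordered pair gives one sum; this covers all a ≠ a'):
  -5 + -4 = -9
  -5 + -2 = -7
  -5 + -1 = -6
  -5 + 5 = 0
  -5 + 7 = 2
  -5 + 10 = 5
  -4 + -2 = -6
  -4 + -1 = -5
  -4 + 5 = 1
  -4 + 7 = 3
  -4 + 10 = 6
  -2 + -1 = -3
  -2 + 5 = 3
  -2 + 7 = 5
  -2 + 10 = 8
  -1 + 5 = 4
  -1 + 7 = 6
  -1 + 10 = 9
  5 + 7 = 12
  5 + 10 = 15
  7 + 10 = 17
Collected distinct sums: {-9, -7, -6, -5, -3, 0, 1, 2, 3, 4, 5, 6, 8, 9, 12, 15, 17}
|A +̂ A| = 17
(Reference bound: |A +̂ A| ≥ 2|A| - 3 for |A| ≥ 2, with |A| = 7 giving ≥ 11.)

|A +̂ A| = 17


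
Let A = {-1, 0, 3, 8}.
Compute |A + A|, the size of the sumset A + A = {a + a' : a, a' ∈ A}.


A + A = {a + a' : a, a' ∈ A}; |A| = 4.
General bounds: 2|A| - 1 ≤ |A + A| ≤ |A|(|A|+1)/2, i.e. 7 ≤ |A + A| ≤ 10.
Lower bound 2|A|-1 is attained iff A is an arithmetic progression.
Enumerate sums a + a' for a ≤ a' (symmetric, so this suffices):
a = -1: -1+-1=-2, -1+0=-1, -1+3=2, -1+8=7
a = 0: 0+0=0, 0+3=3, 0+8=8
a = 3: 3+3=6, 3+8=11
a = 8: 8+8=16
Distinct sums: {-2, -1, 0, 2, 3, 6, 7, 8, 11, 16}
|A + A| = 10

|A + A| = 10


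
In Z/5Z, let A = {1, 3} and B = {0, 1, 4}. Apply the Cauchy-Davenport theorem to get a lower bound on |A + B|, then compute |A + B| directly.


Cauchy-Davenport: |A + B| ≥ min(p, |A| + |B| - 1) for A, B nonempty in Z/pZ.
|A| = 2, |B| = 3, p = 5.
CD lower bound = min(5, 2 + 3 - 1) = min(5, 4) = 4.
Compute A + B mod 5 directly:
a = 1: 1+0=1, 1+1=2, 1+4=0
a = 3: 3+0=3, 3+1=4, 3+4=2
A + B = {0, 1, 2, 3, 4}, so |A + B| = 5.
Verify: 5 ≥ 4? Yes ✓.

CD lower bound = 4, actual |A + B| = 5.


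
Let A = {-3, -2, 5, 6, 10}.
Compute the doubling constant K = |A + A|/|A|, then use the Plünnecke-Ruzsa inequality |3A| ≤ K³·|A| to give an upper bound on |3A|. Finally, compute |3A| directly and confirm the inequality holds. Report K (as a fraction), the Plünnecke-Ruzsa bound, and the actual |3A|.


|A| = 5.
Step 1: Compute A + A by enumerating all 25 pairs.
A + A = {-6, -5, -4, 2, 3, 4, 7, 8, 10, 11, 12, 15, 16, 20}, so |A + A| = 14.
Step 2: Doubling constant K = |A + A|/|A| = 14/5 = 14/5 ≈ 2.8000.
Step 3: Plünnecke-Ruzsa gives |3A| ≤ K³·|A| = (2.8000)³ · 5 ≈ 109.7600.
Step 4: Compute 3A = A + A + A directly by enumerating all triples (a,b,c) ∈ A³; |3A| = 28.
Step 5: Check 28 ≤ 109.7600? Yes ✓.

K = 14/5, Plünnecke-Ruzsa bound K³|A| ≈ 109.7600, |3A| = 28, inequality holds.


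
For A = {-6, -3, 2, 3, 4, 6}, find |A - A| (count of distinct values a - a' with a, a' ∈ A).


A - A = {a - a' : a, a' ∈ A}; |A| = 6.
Bounds: 2|A|-1 ≤ |A - A| ≤ |A|² - |A| + 1, i.e. 11 ≤ |A - A| ≤ 31.
Note: 0 ∈ A - A always (from a - a). The set is symmetric: if d ∈ A - A then -d ∈ A - A.
Enumerate nonzero differences d = a - a' with a > a' (then include -d):
Positive differences: {1, 2, 3, 4, 5, 6, 7, 8, 9, 10, 12}
Full difference set: {0} ∪ (positive diffs) ∪ (negative diffs).
|A - A| = 1 + 2·11 = 23 (matches direct enumeration: 23).

|A - A| = 23


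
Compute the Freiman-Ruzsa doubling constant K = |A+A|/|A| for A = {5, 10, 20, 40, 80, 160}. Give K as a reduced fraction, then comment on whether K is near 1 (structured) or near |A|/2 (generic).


|A| = 6.
Compute A + A by enumerating all 36 pairs.
A + A = {10, 15, 20, 25, 30, 40, 45, 50, 60, 80, 85, 90, 100, 120, 160, 165, 170, 180, 200, 240, 320}, so |A + A| = 21.
K = |A + A| / |A| = 21/6 = 7/2 ≈ 3.5000.
Reference: AP of size 6 gives K = 11/6 ≈ 1.8333; a fully generic set of size 6 gives K ≈ 3.5000.

|A| = 6, |A + A| = 21, K = 21/6 = 7/2.


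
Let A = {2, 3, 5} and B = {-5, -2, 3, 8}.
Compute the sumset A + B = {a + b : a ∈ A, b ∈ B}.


A + B = {a + b : a ∈ A, b ∈ B}.
Enumerate all |A|·|B| = 3·4 = 12 pairs (a, b) and collect distinct sums.
a = 2: 2+-5=-3, 2+-2=0, 2+3=5, 2+8=10
a = 3: 3+-5=-2, 3+-2=1, 3+3=6, 3+8=11
a = 5: 5+-5=0, 5+-2=3, 5+3=8, 5+8=13
Collecting distinct sums: A + B = {-3, -2, 0, 1, 3, 5, 6, 8, 10, 11, 13}
|A + B| = 11

A + B = {-3, -2, 0, 1, 3, 5, 6, 8, 10, 11, 13}


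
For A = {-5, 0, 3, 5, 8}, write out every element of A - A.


A - A = {a - a' : a, a' ∈ A}.
Compute a - a' for each ordered pair (a, a'):
a = -5: -5--5=0, -5-0=-5, -5-3=-8, -5-5=-10, -5-8=-13
a = 0: 0--5=5, 0-0=0, 0-3=-3, 0-5=-5, 0-8=-8
a = 3: 3--5=8, 3-0=3, 3-3=0, 3-5=-2, 3-8=-5
a = 5: 5--5=10, 5-0=5, 5-3=2, 5-5=0, 5-8=-3
a = 8: 8--5=13, 8-0=8, 8-3=5, 8-5=3, 8-8=0
Collecting distinct values (and noting 0 appears from a-a):
A - A = {-13, -10, -8, -5, -3, -2, 0, 2, 3, 5, 8, 10, 13}
|A - A| = 13

A - A = {-13, -10, -8, -5, -3, -2, 0, 2, 3, 5, 8, 10, 13}


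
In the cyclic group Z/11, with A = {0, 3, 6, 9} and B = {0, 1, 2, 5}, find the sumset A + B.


Work in Z/11Z: reduce every sum a + b modulo 11.
Enumerate all 16 pairs:
a = 0: 0+0=0, 0+1=1, 0+2=2, 0+5=5
a = 3: 3+0=3, 3+1=4, 3+2=5, 3+5=8
a = 6: 6+0=6, 6+1=7, 6+2=8, 6+5=0
a = 9: 9+0=9, 9+1=10, 9+2=0, 9+5=3
Distinct residues collected: {0, 1, 2, 3, 4, 5, 6, 7, 8, 9, 10}
|A + B| = 11 (out of 11 total residues).

A + B = {0, 1, 2, 3, 4, 5, 6, 7, 8, 9, 10}


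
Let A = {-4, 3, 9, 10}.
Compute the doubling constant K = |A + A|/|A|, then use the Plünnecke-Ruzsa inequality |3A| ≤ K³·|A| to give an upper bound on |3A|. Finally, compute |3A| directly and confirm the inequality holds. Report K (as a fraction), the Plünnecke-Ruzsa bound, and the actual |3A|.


|A| = 4.
Step 1: Compute A + A by enumerating all 16 pairs.
A + A = {-8, -1, 5, 6, 12, 13, 18, 19, 20}, so |A + A| = 9.
Step 2: Doubling constant K = |A + A|/|A| = 9/4 = 9/4 ≈ 2.2500.
Step 3: Plünnecke-Ruzsa gives |3A| ≤ K³·|A| = (2.2500)³ · 4 ≈ 45.5625.
Step 4: Compute 3A = A + A + A directly by enumerating all triples (a,b,c) ∈ A³; |3A| = 16.
Step 5: Check 16 ≤ 45.5625? Yes ✓.

K = 9/4, Plünnecke-Ruzsa bound K³|A| ≈ 45.5625, |3A| = 16, inequality holds.


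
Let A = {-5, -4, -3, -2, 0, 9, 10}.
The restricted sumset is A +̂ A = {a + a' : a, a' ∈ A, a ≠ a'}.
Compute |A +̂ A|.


Restricted sumset: A +̂ A = {a + a' : a ∈ A, a' ∈ A, a ≠ a'}.
Equivalently, take A + A and drop any sum 2a that is achievable ONLY as a + a for a ∈ A (i.e. sums representable only with equal summands).
Enumerate pairs (a, a') with a < a' (symmetric, so each unordered pair gives one sum; this covers all a ≠ a'):
  -5 + -4 = -9
  -5 + -3 = -8
  -5 + -2 = -7
  -5 + 0 = -5
  -5 + 9 = 4
  -5 + 10 = 5
  -4 + -3 = -7
  -4 + -2 = -6
  -4 + 0 = -4
  -4 + 9 = 5
  -4 + 10 = 6
  -3 + -2 = -5
  -3 + 0 = -3
  -3 + 9 = 6
  -3 + 10 = 7
  -2 + 0 = -2
  -2 + 9 = 7
  -2 + 10 = 8
  0 + 9 = 9
  0 + 10 = 10
  9 + 10 = 19
Collected distinct sums: {-9, -8, -7, -6, -5, -4, -3, -2, 4, 5, 6, 7, 8, 9, 10, 19}
|A +̂ A| = 16
(Reference bound: |A +̂ A| ≥ 2|A| - 3 for |A| ≥ 2, with |A| = 7 giving ≥ 11.)

|A +̂ A| = 16


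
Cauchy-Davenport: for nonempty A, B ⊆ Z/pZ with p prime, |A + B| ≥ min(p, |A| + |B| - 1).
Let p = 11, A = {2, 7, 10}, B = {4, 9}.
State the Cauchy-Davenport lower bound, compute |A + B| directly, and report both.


Cauchy-Davenport: |A + B| ≥ min(p, |A| + |B| - 1) for A, B nonempty in Z/pZ.
|A| = 3, |B| = 2, p = 11.
CD lower bound = min(11, 3 + 2 - 1) = min(11, 4) = 4.
Compute A + B mod 11 directly:
a = 2: 2+4=6, 2+9=0
a = 7: 7+4=0, 7+9=5
a = 10: 10+4=3, 10+9=8
A + B = {0, 3, 5, 6, 8}, so |A + B| = 5.
Verify: 5 ≥ 4? Yes ✓.

CD lower bound = 4, actual |A + B| = 5.


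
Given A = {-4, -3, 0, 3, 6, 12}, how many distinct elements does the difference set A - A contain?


A - A = {a - a' : a, a' ∈ A}; |A| = 6.
Bounds: 2|A|-1 ≤ |A - A| ≤ |A|² - |A| + 1, i.e. 11 ≤ |A - A| ≤ 31.
Note: 0 ∈ A - A always (from a - a). The set is symmetric: if d ∈ A - A then -d ∈ A - A.
Enumerate nonzero differences d = a - a' with a > a' (then include -d):
Positive differences: {1, 3, 4, 6, 7, 9, 10, 12, 15, 16}
Full difference set: {0} ∪ (positive diffs) ∪ (negative diffs).
|A - A| = 1 + 2·10 = 21 (matches direct enumeration: 21).

|A - A| = 21


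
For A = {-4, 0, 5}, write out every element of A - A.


A - A = {a - a' : a, a' ∈ A}.
Compute a - a' for each ordered pair (a, a'):
a = -4: -4--4=0, -4-0=-4, -4-5=-9
a = 0: 0--4=4, 0-0=0, 0-5=-5
a = 5: 5--4=9, 5-0=5, 5-5=0
Collecting distinct values (and noting 0 appears from a-a):
A - A = {-9, -5, -4, 0, 4, 5, 9}
|A - A| = 7

A - A = {-9, -5, -4, 0, 4, 5, 9}


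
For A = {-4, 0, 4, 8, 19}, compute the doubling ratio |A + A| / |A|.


|A| = 5.
Compute A + A by enumerating all 25 pairs.
A + A = {-8, -4, 0, 4, 8, 12, 15, 16, 19, 23, 27, 38}, so |A + A| = 12.
K = |A + A| / |A| = 12/5 (already in lowest terms) ≈ 2.4000.
Reference: AP of size 5 gives K = 9/5 ≈ 1.8000; a fully generic set of size 5 gives K ≈ 3.0000.

|A| = 5, |A + A| = 12, K = 12/5.


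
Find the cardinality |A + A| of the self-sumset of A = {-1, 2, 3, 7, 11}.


A + A = {a + a' : a, a' ∈ A}; |A| = 5.
General bounds: 2|A| - 1 ≤ |A + A| ≤ |A|(|A|+1)/2, i.e. 9 ≤ |A + A| ≤ 15.
Lower bound 2|A|-1 is attained iff A is an arithmetic progression.
Enumerate sums a + a' for a ≤ a' (symmetric, so this suffices):
a = -1: -1+-1=-2, -1+2=1, -1+3=2, -1+7=6, -1+11=10
a = 2: 2+2=4, 2+3=5, 2+7=9, 2+11=13
a = 3: 3+3=6, 3+7=10, 3+11=14
a = 7: 7+7=14, 7+11=18
a = 11: 11+11=22
Distinct sums: {-2, 1, 2, 4, 5, 6, 9, 10, 13, 14, 18, 22}
|A + A| = 12

|A + A| = 12


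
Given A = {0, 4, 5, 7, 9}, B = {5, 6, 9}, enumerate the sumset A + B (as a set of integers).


A + B = {a + b : a ∈ A, b ∈ B}.
Enumerate all |A|·|B| = 5·3 = 15 pairs (a, b) and collect distinct sums.
a = 0: 0+5=5, 0+6=6, 0+9=9
a = 4: 4+5=9, 4+6=10, 4+9=13
a = 5: 5+5=10, 5+6=11, 5+9=14
a = 7: 7+5=12, 7+6=13, 7+9=16
a = 9: 9+5=14, 9+6=15, 9+9=18
Collecting distinct sums: A + B = {5, 6, 9, 10, 11, 12, 13, 14, 15, 16, 18}
|A + B| = 11

A + B = {5, 6, 9, 10, 11, 12, 13, 14, 15, 16, 18}


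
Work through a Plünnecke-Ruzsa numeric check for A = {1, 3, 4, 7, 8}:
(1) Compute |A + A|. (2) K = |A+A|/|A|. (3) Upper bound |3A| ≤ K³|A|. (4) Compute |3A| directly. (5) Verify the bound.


|A| = 5.
Step 1: Compute A + A by enumerating all 25 pairs.
A + A = {2, 4, 5, 6, 7, 8, 9, 10, 11, 12, 14, 15, 16}, so |A + A| = 13.
Step 2: Doubling constant K = |A + A|/|A| = 13/5 = 13/5 ≈ 2.6000.
Step 3: Plünnecke-Ruzsa gives |3A| ≤ K³·|A| = (2.6000)³ · 5 ≈ 87.8800.
Step 4: Compute 3A = A + A + A directly by enumerating all triples (a,b,c) ∈ A³; |3A| = 21.
Step 5: Check 21 ≤ 87.8800? Yes ✓.

K = 13/5, Plünnecke-Ruzsa bound K³|A| ≈ 87.8800, |3A| = 21, inequality holds.


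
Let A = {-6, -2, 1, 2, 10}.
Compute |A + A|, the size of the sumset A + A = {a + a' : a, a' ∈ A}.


A + A = {a + a' : a, a' ∈ A}; |A| = 5.
General bounds: 2|A| - 1 ≤ |A + A| ≤ |A|(|A|+1)/2, i.e. 9 ≤ |A + A| ≤ 15.
Lower bound 2|A|-1 is attained iff A is an arithmetic progression.
Enumerate sums a + a' for a ≤ a' (symmetric, so this suffices):
a = -6: -6+-6=-12, -6+-2=-8, -6+1=-5, -6+2=-4, -6+10=4
a = -2: -2+-2=-4, -2+1=-1, -2+2=0, -2+10=8
a = 1: 1+1=2, 1+2=3, 1+10=11
a = 2: 2+2=4, 2+10=12
a = 10: 10+10=20
Distinct sums: {-12, -8, -5, -4, -1, 0, 2, 3, 4, 8, 11, 12, 20}
|A + A| = 13

|A + A| = 13


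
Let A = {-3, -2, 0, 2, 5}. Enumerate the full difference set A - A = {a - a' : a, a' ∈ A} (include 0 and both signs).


A - A = {a - a' : a, a' ∈ A}.
Compute a - a' for each ordered pair (a, a'):
a = -3: -3--3=0, -3--2=-1, -3-0=-3, -3-2=-5, -3-5=-8
a = -2: -2--3=1, -2--2=0, -2-0=-2, -2-2=-4, -2-5=-7
a = 0: 0--3=3, 0--2=2, 0-0=0, 0-2=-2, 0-5=-5
a = 2: 2--3=5, 2--2=4, 2-0=2, 2-2=0, 2-5=-3
a = 5: 5--3=8, 5--2=7, 5-0=5, 5-2=3, 5-5=0
Collecting distinct values (and noting 0 appears from a-a):
A - A = {-8, -7, -5, -4, -3, -2, -1, 0, 1, 2, 3, 4, 5, 7, 8}
|A - A| = 15

A - A = {-8, -7, -5, -4, -3, -2, -1, 0, 1, 2, 3, 4, 5, 7, 8}


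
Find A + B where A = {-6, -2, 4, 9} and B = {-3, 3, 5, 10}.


A + B = {a + b : a ∈ A, b ∈ B}.
Enumerate all |A|·|B| = 4·4 = 16 pairs (a, b) and collect distinct sums.
a = -6: -6+-3=-9, -6+3=-3, -6+5=-1, -6+10=4
a = -2: -2+-3=-5, -2+3=1, -2+5=3, -2+10=8
a = 4: 4+-3=1, 4+3=7, 4+5=9, 4+10=14
a = 9: 9+-3=6, 9+3=12, 9+5=14, 9+10=19
Collecting distinct sums: A + B = {-9, -5, -3, -1, 1, 3, 4, 6, 7, 8, 9, 12, 14, 19}
|A + B| = 14

A + B = {-9, -5, -3, -1, 1, 3, 4, 6, 7, 8, 9, 12, 14, 19}


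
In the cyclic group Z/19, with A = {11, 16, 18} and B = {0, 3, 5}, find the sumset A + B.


Work in Z/19Z: reduce every sum a + b modulo 19.
Enumerate all 9 pairs:
a = 11: 11+0=11, 11+3=14, 11+5=16
a = 16: 16+0=16, 16+3=0, 16+5=2
a = 18: 18+0=18, 18+3=2, 18+5=4
Distinct residues collected: {0, 2, 4, 11, 14, 16, 18}
|A + B| = 7 (out of 19 total residues).

A + B = {0, 2, 4, 11, 14, 16, 18}


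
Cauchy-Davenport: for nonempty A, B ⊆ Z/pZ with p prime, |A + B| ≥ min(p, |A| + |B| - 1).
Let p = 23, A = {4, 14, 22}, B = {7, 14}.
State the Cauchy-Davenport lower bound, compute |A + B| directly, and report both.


Cauchy-Davenport: |A + B| ≥ min(p, |A| + |B| - 1) for A, B nonempty in Z/pZ.
|A| = 3, |B| = 2, p = 23.
CD lower bound = min(23, 3 + 2 - 1) = min(23, 4) = 4.
Compute A + B mod 23 directly:
a = 4: 4+7=11, 4+14=18
a = 14: 14+7=21, 14+14=5
a = 22: 22+7=6, 22+14=13
A + B = {5, 6, 11, 13, 18, 21}, so |A + B| = 6.
Verify: 6 ≥ 4? Yes ✓.

CD lower bound = 4, actual |A + B| = 6.


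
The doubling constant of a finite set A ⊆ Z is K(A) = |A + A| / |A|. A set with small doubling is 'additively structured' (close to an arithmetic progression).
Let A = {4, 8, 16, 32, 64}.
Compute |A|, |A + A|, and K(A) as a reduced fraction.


|A| = 5.
Compute A + A by enumerating all 25 pairs.
A + A = {8, 12, 16, 20, 24, 32, 36, 40, 48, 64, 68, 72, 80, 96, 128}, so |A + A| = 15.
K = |A + A| / |A| = 15/5 = 3/1 ≈ 3.0000.
Reference: AP of size 5 gives K = 9/5 ≈ 1.8000; a fully generic set of size 5 gives K ≈ 3.0000.

|A| = 5, |A + A| = 15, K = 15/5 = 3/1.


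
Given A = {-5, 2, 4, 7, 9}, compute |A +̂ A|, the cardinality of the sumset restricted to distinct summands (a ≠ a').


Restricted sumset: A +̂ A = {a + a' : a ∈ A, a' ∈ A, a ≠ a'}.
Equivalently, take A + A and drop any sum 2a that is achievable ONLY as a + a for a ∈ A (i.e. sums representable only with equal summands).
Enumerate pairs (a, a') with a < a' (symmetric, so each unordered pair gives one sum; this covers all a ≠ a'):
  -5 + 2 = -3
  -5 + 4 = -1
  -5 + 7 = 2
  -5 + 9 = 4
  2 + 4 = 6
  2 + 7 = 9
  2 + 9 = 11
  4 + 7 = 11
  4 + 9 = 13
  7 + 9 = 16
Collected distinct sums: {-3, -1, 2, 4, 6, 9, 11, 13, 16}
|A +̂ A| = 9
(Reference bound: |A +̂ A| ≥ 2|A| - 3 for |A| ≥ 2, with |A| = 5 giving ≥ 7.)

|A +̂ A| = 9


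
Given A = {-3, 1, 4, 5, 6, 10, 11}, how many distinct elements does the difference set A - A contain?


A - A = {a - a' : a, a' ∈ A}; |A| = 7.
Bounds: 2|A|-1 ≤ |A - A| ≤ |A|² - |A| + 1, i.e. 13 ≤ |A - A| ≤ 43.
Note: 0 ∈ A - A always (from a - a). The set is symmetric: if d ∈ A - A then -d ∈ A - A.
Enumerate nonzero differences d = a - a' with a > a' (then include -d):
Positive differences: {1, 2, 3, 4, 5, 6, 7, 8, 9, 10, 13, 14}
Full difference set: {0} ∪ (positive diffs) ∪ (negative diffs).
|A - A| = 1 + 2·12 = 25 (matches direct enumeration: 25).

|A - A| = 25


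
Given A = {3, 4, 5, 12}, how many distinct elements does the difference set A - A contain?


A - A = {a - a' : a, a' ∈ A}; |A| = 4.
Bounds: 2|A|-1 ≤ |A - A| ≤ |A|² - |A| + 1, i.e. 7 ≤ |A - A| ≤ 13.
Note: 0 ∈ A - A always (from a - a). The set is symmetric: if d ∈ A - A then -d ∈ A - A.
Enumerate nonzero differences d = a - a' with a > a' (then include -d):
Positive differences: {1, 2, 7, 8, 9}
Full difference set: {0} ∪ (positive diffs) ∪ (negative diffs).
|A - A| = 1 + 2·5 = 11 (matches direct enumeration: 11).

|A - A| = 11


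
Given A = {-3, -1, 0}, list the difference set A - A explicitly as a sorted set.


A - A = {a - a' : a, a' ∈ A}.
Compute a - a' for each ordered pair (a, a'):
a = -3: -3--3=0, -3--1=-2, -3-0=-3
a = -1: -1--3=2, -1--1=0, -1-0=-1
a = 0: 0--3=3, 0--1=1, 0-0=0
Collecting distinct values (and noting 0 appears from a-a):
A - A = {-3, -2, -1, 0, 1, 2, 3}
|A - A| = 7

A - A = {-3, -2, -1, 0, 1, 2, 3}


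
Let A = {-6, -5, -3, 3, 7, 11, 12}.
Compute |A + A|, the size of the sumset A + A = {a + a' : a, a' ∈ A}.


A + A = {a + a' : a, a' ∈ A}; |A| = 7.
General bounds: 2|A| - 1 ≤ |A + A| ≤ |A|(|A|+1)/2, i.e. 13 ≤ |A + A| ≤ 28.
Lower bound 2|A|-1 is attained iff A is an arithmetic progression.
Enumerate sums a + a' for a ≤ a' (symmetric, so this suffices):
a = -6: -6+-6=-12, -6+-5=-11, -6+-3=-9, -6+3=-3, -6+7=1, -6+11=5, -6+12=6
a = -5: -5+-5=-10, -5+-3=-8, -5+3=-2, -5+7=2, -5+11=6, -5+12=7
a = -3: -3+-3=-6, -3+3=0, -3+7=4, -3+11=8, -3+12=9
a = 3: 3+3=6, 3+7=10, 3+11=14, 3+12=15
a = 7: 7+7=14, 7+11=18, 7+12=19
a = 11: 11+11=22, 11+12=23
a = 12: 12+12=24
Distinct sums: {-12, -11, -10, -9, -8, -6, -3, -2, 0, 1, 2, 4, 5, 6, 7, 8, 9, 10, 14, 15, 18, 19, 22, 23, 24}
|A + A| = 25

|A + A| = 25


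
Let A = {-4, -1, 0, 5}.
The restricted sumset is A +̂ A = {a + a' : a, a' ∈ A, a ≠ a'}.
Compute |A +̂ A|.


Restricted sumset: A +̂ A = {a + a' : a ∈ A, a' ∈ A, a ≠ a'}.
Equivalently, take A + A and drop any sum 2a that is achievable ONLY as a + a for a ∈ A (i.e. sums representable only with equal summands).
Enumerate pairs (a, a') with a < a' (symmetric, so each unordered pair gives one sum; this covers all a ≠ a'):
  -4 + -1 = -5
  -4 + 0 = -4
  -4 + 5 = 1
  -1 + 0 = -1
  -1 + 5 = 4
  0 + 5 = 5
Collected distinct sums: {-5, -4, -1, 1, 4, 5}
|A +̂ A| = 6
(Reference bound: |A +̂ A| ≥ 2|A| - 3 for |A| ≥ 2, with |A| = 4 giving ≥ 5.)

|A +̂ A| = 6


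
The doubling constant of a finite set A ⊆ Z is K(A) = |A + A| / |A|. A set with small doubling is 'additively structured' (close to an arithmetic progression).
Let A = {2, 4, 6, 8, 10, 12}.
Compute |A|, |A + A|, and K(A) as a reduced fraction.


|A| = 6.
Compute A + A by enumerating all 36 pairs.
A + A = {4, 6, 8, 10, 12, 14, 16, 18, 20, 22, 24}, so |A + A| = 11.
K = |A + A| / |A| = 11/6 (already in lowest terms) ≈ 1.8333.
Reference: AP of size 6 gives K = 11/6 ≈ 1.8333; a fully generic set of size 6 gives K ≈ 3.5000.

|A| = 6, |A + A| = 11, K = 11/6.


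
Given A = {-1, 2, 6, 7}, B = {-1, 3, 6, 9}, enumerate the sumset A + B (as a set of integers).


A + B = {a + b : a ∈ A, b ∈ B}.
Enumerate all |A|·|B| = 4·4 = 16 pairs (a, b) and collect distinct sums.
a = -1: -1+-1=-2, -1+3=2, -1+6=5, -1+9=8
a = 2: 2+-1=1, 2+3=5, 2+6=8, 2+9=11
a = 6: 6+-1=5, 6+3=9, 6+6=12, 6+9=15
a = 7: 7+-1=6, 7+3=10, 7+6=13, 7+9=16
Collecting distinct sums: A + B = {-2, 1, 2, 5, 6, 8, 9, 10, 11, 12, 13, 15, 16}
|A + B| = 13

A + B = {-2, 1, 2, 5, 6, 8, 9, 10, 11, 12, 13, 15, 16}


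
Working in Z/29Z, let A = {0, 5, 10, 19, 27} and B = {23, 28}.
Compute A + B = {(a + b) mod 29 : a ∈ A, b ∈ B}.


Work in Z/29Z: reduce every sum a + b modulo 29.
Enumerate all 10 pairs:
a = 0: 0+23=23, 0+28=28
a = 5: 5+23=28, 5+28=4
a = 10: 10+23=4, 10+28=9
a = 19: 19+23=13, 19+28=18
a = 27: 27+23=21, 27+28=26
Distinct residues collected: {4, 9, 13, 18, 21, 23, 26, 28}
|A + B| = 8 (out of 29 total residues).

A + B = {4, 9, 13, 18, 21, 23, 26, 28}


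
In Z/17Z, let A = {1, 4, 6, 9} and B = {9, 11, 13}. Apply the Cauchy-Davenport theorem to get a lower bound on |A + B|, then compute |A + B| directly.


Cauchy-Davenport: |A + B| ≥ min(p, |A| + |B| - 1) for A, B nonempty in Z/pZ.
|A| = 4, |B| = 3, p = 17.
CD lower bound = min(17, 4 + 3 - 1) = min(17, 6) = 6.
Compute A + B mod 17 directly:
a = 1: 1+9=10, 1+11=12, 1+13=14
a = 4: 4+9=13, 4+11=15, 4+13=0
a = 6: 6+9=15, 6+11=0, 6+13=2
a = 9: 9+9=1, 9+11=3, 9+13=5
A + B = {0, 1, 2, 3, 5, 10, 12, 13, 14, 15}, so |A + B| = 10.
Verify: 10 ≥ 6? Yes ✓.

CD lower bound = 6, actual |A + B| = 10.


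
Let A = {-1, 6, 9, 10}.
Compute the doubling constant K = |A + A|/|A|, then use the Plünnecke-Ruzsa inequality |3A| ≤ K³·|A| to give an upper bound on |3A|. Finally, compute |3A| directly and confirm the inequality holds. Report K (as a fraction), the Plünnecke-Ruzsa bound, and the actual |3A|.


|A| = 4.
Step 1: Compute A + A by enumerating all 16 pairs.
A + A = {-2, 5, 8, 9, 12, 15, 16, 18, 19, 20}, so |A + A| = 10.
Step 2: Doubling constant K = |A + A|/|A| = 10/4 = 10/4 ≈ 2.5000.
Step 3: Plünnecke-Ruzsa gives |3A| ≤ K³·|A| = (2.5000)³ · 4 ≈ 62.5000.
Step 4: Compute 3A = A + A + A directly by enumerating all triples (a,b,c) ∈ A³; |3A| = 19.
Step 5: Check 19 ≤ 62.5000? Yes ✓.

K = 10/4, Plünnecke-Ruzsa bound K³|A| ≈ 62.5000, |3A| = 19, inequality holds.


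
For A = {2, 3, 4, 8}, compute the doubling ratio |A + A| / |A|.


|A| = 4.
Compute A + A by enumerating all 16 pairs.
A + A = {4, 5, 6, 7, 8, 10, 11, 12, 16}, so |A + A| = 9.
K = |A + A| / |A| = 9/4 (already in lowest terms) ≈ 2.2500.
Reference: AP of size 4 gives K = 7/4 ≈ 1.7500; a fully generic set of size 4 gives K ≈ 2.5000.

|A| = 4, |A + A| = 9, K = 9/4.


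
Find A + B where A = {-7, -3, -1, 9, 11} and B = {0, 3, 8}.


A + B = {a + b : a ∈ A, b ∈ B}.
Enumerate all |A|·|B| = 5·3 = 15 pairs (a, b) and collect distinct sums.
a = -7: -7+0=-7, -7+3=-4, -7+8=1
a = -3: -3+0=-3, -3+3=0, -3+8=5
a = -1: -1+0=-1, -1+3=2, -1+8=7
a = 9: 9+0=9, 9+3=12, 9+8=17
a = 11: 11+0=11, 11+3=14, 11+8=19
Collecting distinct sums: A + B = {-7, -4, -3, -1, 0, 1, 2, 5, 7, 9, 11, 12, 14, 17, 19}
|A + B| = 15

A + B = {-7, -4, -3, -1, 0, 1, 2, 5, 7, 9, 11, 12, 14, 17, 19}


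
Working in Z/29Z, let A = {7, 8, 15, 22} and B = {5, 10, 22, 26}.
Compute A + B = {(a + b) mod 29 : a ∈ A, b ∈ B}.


Work in Z/29Z: reduce every sum a + b modulo 29.
Enumerate all 16 pairs:
a = 7: 7+5=12, 7+10=17, 7+22=0, 7+26=4
a = 8: 8+5=13, 8+10=18, 8+22=1, 8+26=5
a = 15: 15+5=20, 15+10=25, 15+22=8, 15+26=12
a = 22: 22+5=27, 22+10=3, 22+22=15, 22+26=19
Distinct residues collected: {0, 1, 3, 4, 5, 8, 12, 13, 15, 17, 18, 19, 20, 25, 27}
|A + B| = 15 (out of 29 total residues).

A + B = {0, 1, 3, 4, 5, 8, 12, 13, 15, 17, 18, 19, 20, 25, 27}


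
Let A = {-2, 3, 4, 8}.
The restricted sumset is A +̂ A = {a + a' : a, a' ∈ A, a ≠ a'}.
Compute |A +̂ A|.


Restricted sumset: A +̂ A = {a + a' : a ∈ A, a' ∈ A, a ≠ a'}.
Equivalently, take A + A and drop any sum 2a that is achievable ONLY as a + a for a ∈ A (i.e. sums representable only with equal summands).
Enumerate pairs (a, a') with a < a' (symmetric, so each unordered pair gives one sum; this covers all a ≠ a'):
  -2 + 3 = 1
  -2 + 4 = 2
  -2 + 8 = 6
  3 + 4 = 7
  3 + 8 = 11
  4 + 8 = 12
Collected distinct sums: {1, 2, 6, 7, 11, 12}
|A +̂ A| = 6
(Reference bound: |A +̂ A| ≥ 2|A| - 3 for |A| ≥ 2, with |A| = 4 giving ≥ 5.)

|A +̂ A| = 6


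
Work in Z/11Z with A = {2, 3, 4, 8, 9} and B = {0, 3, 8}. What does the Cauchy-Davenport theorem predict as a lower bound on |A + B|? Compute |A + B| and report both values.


Cauchy-Davenport: |A + B| ≥ min(p, |A| + |B| - 1) for A, B nonempty in Z/pZ.
|A| = 5, |B| = 3, p = 11.
CD lower bound = min(11, 5 + 3 - 1) = min(11, 7) = 7.
Compute A + B mod 11 directly:
a = 2: 2+0=2, 2+3=5, 2+8=10
a = 3: 3+0=3, 3+3=6, 3+8=0
a = 4: 4+0=4, 4+3=7, 4+8=1
a = 8: 8+0=8, 8+3=0, 8+8=5
a = 9: 9+0=9, 9+3=1, 9+8=6
A + B = {0, 1, 2, 3, 4, 5, 6, 7, 8, 9, 10}, so |A + B| = 11.
Verify: 11 ≥ 7? Yes ✓.

CD lower bound = 7, actual |A + B| = 11.


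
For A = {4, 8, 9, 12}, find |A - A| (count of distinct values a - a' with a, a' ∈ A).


A - A = {a - a' : a, a' ∈ A}; |A| = 4.
Bounds: 2|A|-1 ≤ |A - A| ≤ |A|² - |A| + 1, i.e. 7 ≤ |A - A| ≤ 13.
Note: 0 ∈ A - A always (from a - a). The set is symmetric: if d ∈ A - A then -d ∈ A - A.
Enumerate nonzero differences d = a - a' with a > a' (then include -d):
Positive differences: {1, 3, 4, 5, 8}
Full difference set: {0} ∪ (positive diffs) ∪ (negative diffs).
|A - A| = 1 + 2·5 = 11 (matches direct enumeration: 11).

|A - A| = 11


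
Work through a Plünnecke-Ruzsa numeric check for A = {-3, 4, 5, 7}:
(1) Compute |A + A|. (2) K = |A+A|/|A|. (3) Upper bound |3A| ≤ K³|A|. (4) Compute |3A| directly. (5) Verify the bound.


|A| = 4.
Step 1: Compute A + A by enumerating all 16 pairs.
A + A = {-6, 1, 2, 4, 8, 9, 10, 11, 12, 14}, so |A + A| = 10.
Step 2: Doubling constant K = |A + A|/|A| = 10/4 = 10/4 ≈ 2.5000.
Step 3: Plünnecke-Ruzsa gives |3A| ≤ K³·|A| = (2.5000)³ · 4 ≈ 62.5000.
Step 4: Compute 3A = A + A + A directly by enumerating all triples (a,b,c) ∈ A³; |3A| = 19.
Step 5: Check 19 ≤ 62.5000? Yes ✓.

K = 10/4, Plünnecke-Ruzsa bound K³|A| ≈ 62.5000, |3A| = 19, inequality holds.


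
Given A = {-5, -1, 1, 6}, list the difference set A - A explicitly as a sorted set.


A - A = {a - a' : a, a' ∈ A}.
Compute a - a' for each ordered pair (a, a'):
a = -5: -5--5=0, -5--1=-4, -5-1=-6, -5-6=-11
a = -1: -1--5=4, -1--1=0, -1-1=-2, -1-6=-7
a = 1: 1--5=6, 1--1=2, 1-1=0, 1-6=-5
a = 6: 6--5=11, 6--1=7, 6-1=5, 6-6=0
Collecting distinct values (and noting 0 appears from a-a):
A - A = {-11, -7, -6, -5, -4, -2, 0, 2, 4, 5, 6, 7, 11}
|A - A| = 13

A - A = {-11, -7, -6, -5, -4, -2, 0, 2, 4, 5, 6, 7, 11}


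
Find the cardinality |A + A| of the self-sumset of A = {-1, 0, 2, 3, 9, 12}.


A + A = {a + a' : a, a' ∈ A}; |A| = 6.
General bounds: 2|A| - 1 ≤ |A + A| ≤ |A|(|A|+1)/2, i.e. 11 ≤ |A + A| ≤ 21.
Lower bound 2|A|-1 is attained iff A is an arithmetic progression.
Enumerate sums a + a' for a ≤ a' (symmetric, so this suffices):
a = -1: -1+-1=-2, -1+0=-1, -1+2=1, -1+3=2, -1+9=8, -1+12=11
a = 0: 0+0=0, 0+2=2, 0+3=3, 0+9=9, 0+12=12
a = 2: 2+2=4, 2+3=5, 2+9=11, 2+12=14
a = 3: 3+3=6, 3+9=12, 3+12=15
a = 9: 9+9=18, 9+12=21
a = 12: 12+12=24
Distinct sums: {-2, -1, 0, 1, 2, 3, 4, 5, 6, 8, 9, 11, 12, 14, 15, 18, 21, 24}
|A + A| = 18

|A + A| = 18


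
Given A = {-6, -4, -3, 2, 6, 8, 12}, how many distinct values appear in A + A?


A + A = {a + a' : a, a' ∈ A}; |A| = 7.
General bounds: 2|A| - 1 ≤ |A + A| ≤ |A|(|A|+1)/2, i.e. 13 ≤ |A + A| ≤ 28.
Lower bound 2|A|-1 is attained iff A is an arithmetic progression.
Enumerate sums a + a' for a ≤ a' (symmetric, so this suffices):
a = -6: -6+-6=-12, -6+-4=-10, -6+-3=-9, -6+2=-4, -6+6=0, -6+8=2, -6+12=6
a = -4: -4+-4=-8, -4+-3=-7, -4+2=-2, -4+6=2, -4+8=4, -4+12=8
a = -3: -3+-3=-6, -3+2=-1, -3+6=3, -3+8=5, -3+12=9
a = 2: 2+2=4, 2+6=8, 2+8=10, 2+12=14
a = 6: 6+6=12, 6+8=14, 6+12=18
a = 8: 8+8=16, 8+12=20
a = 12: 12+12=24
Distinct sums: {-12, -10, -9, -8, -7, -6, -4, -2, -1, 0, 2, 3, 4, 5, 6, 8, 9, 10, 12, 14, 16, 18, 20, 24}
|A + A| = 24

|A + A| = 24


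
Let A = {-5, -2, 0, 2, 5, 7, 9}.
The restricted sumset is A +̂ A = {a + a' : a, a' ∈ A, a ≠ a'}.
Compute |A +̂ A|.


Restricted sumset: A +̂ A = {a + a' : a ∈ A, a' ∈ A, a ≠ a'}.
Equivalently, take A + A and drop any sum 2a that is achievable ONLY as a + a for a ∈ A (i.e. sums representable only with equal summands).
Enumerate pairs (a, a') with a < a' (symmetric, so each unordered pair gives one sum; this covers all a ≠ a'):
  -5 + -2 = -7
  -5 + 0 = -5
  -5 + 2 = -3
  -5 + 5 = 0
  -5 + 7 = 2
  -5 + 9 = 4
  -2 + 0 = -2
  -2 + 2 = 0
  -2 + 5 = 3
  -2 + 7 = 5
  -2 + 9 = 7
  0 + 2 = 2
  0 + 5 = 5
  0 + 7 = 7
  0 + 9 = 9
  2 + 5 = 7
  2 + 7 = 9
  2 + 9 = 11
  5 + 7 = 12
  5 + 9 = 14
  7 + 9 = 16
Collected distinct sums: {-7, -5, -3, -2, 0, 2, 3, 4, 5, 7, 9, 11, 12, 14, 16}
|A +̂ A| = 15
(Reference bound: |A +̂ A| ≥ 2|A| - 3 for |A| ≥ 2, with |A| = 7 giving ≥ 11.)

|A +̂ A| = 15


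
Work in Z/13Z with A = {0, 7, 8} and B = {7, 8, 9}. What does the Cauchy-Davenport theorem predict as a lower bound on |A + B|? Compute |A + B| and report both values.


Cauchy-Davenport: |A + B| ≥ min(p, |A| + |B| - 1) for A, B nonempty in Z/pZ.
|A| = 3, |B| = 3, p = 13.
CD lower bound = min(13, 3 + 3 - 1) = min(13, 5) = 5.
Compute A + B mod 13 directly:
a = 0: 0+7=7, 0+8=8, 0+9=9
a = 7: 7+7=1, 7+8=2, 7+9=3
a = 8: 8+7=2, 8+8=3, 8+9=4
A + B = {1, 2, 3, 4, 7, 8, 9}, so |A + B| = 7.
Verify: 7 ≥ 5? Yes ✓.

CD lower bound = 5, actual |A + B| = 7.


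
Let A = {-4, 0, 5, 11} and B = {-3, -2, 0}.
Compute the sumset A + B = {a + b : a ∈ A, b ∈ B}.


A + B = {a + b : a ∈ A, b ∈ B}.
Enumerate all |A|·|B| = 4·3 = 12 pairs (a, b) and collect distinct sums.
a = -4: -4+-3=-7, -4+-2=-6, -4+0=-4
a = 0: 0+-3=-3, 0+-2=-2, 0+0=0
a = 5: 5+-3=2, 5+-2=3, 5+0=5
a = 11: 11+-3=8, 11+-2=9, 11+0=11
Collecting distinct sums: A + B = {-7, -6, -4, -3, -2, 0, 2, 3, 5, 8, 9, 11}
|A + B| = 12

A + B = {-7, -6, -4, -3, -2, 0, 2, 3, 5, 8, 9, 11}


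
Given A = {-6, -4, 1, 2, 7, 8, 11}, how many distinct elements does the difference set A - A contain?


A - A = {a - a' : a, a' ∈ A}; |A| = 7.
Bounds: 2|A|-1 ≤ |A - A| ≤ |A|² - |A| + 1, i.e. 13 ≤ |A - A| ≤ 43.
Note: 0 ∈ A - A always (from a - a). The set is symmetric: if d ∈ A - A then -d ∈ A - A.
Enumerate nonzero differences d = a - a' with a > a' (then include -d):
Positive differences: {1, 2, 3, 4, 5, 6, 7, 8, 9, 10, 11, 12, 13, 14, 15, 17}
Full difference set: {0} ∪ (positive diffs) ∪ (negative diffs).
|A - A| = 1 + 2·16 = 33 (matches direct enumeration: 33).

|A - A| = 33


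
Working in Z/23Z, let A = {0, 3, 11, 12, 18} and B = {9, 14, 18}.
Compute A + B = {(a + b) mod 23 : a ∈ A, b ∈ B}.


Work in Z/23Z: reduce every sum a + b modulo 23.
Enumerate all 15 pairs:
a = 0: 0+9=9, 0+14=14, 0+18=18
a = 3: 3+9=12, 3+14=17, 3+18=21
a = 11: 11+9=20, 11+14=2, 11+18=6
a = 12: 12+9=21, 12+14=3, 12+18=7
a = 18: 18+9=4, 18+14=9, 18+18=13
Distinct residues collected: {2, 3, 4, 6, 7, 9, 12, 13, 14, 17, 18, 20, 21}
|A + B| = 13 (out of 23 total residues).

A + B = {2, 3, 4, 6, 7, 9, 12, 13, 14, 17, 18, 20, 21}


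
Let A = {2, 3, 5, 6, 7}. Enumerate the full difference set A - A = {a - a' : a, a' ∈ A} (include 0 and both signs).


A - A = {a - a' : a, a' ∈ A}.
Compute a - a' for each ordered pair (a, a'):
a = 2: 2-2=0, 2-3=-1, 2-5=-3, 2-6=-4, 2-7=-5
a = 3: 3-2=1, 3-3=0, 3-5=-2, 3-6=-3, 3-7=-4
a = 5: 5-2=3, 5-3=2, 5-5=0, 5-6=-1, 5-7=-2
a = 6: 6-2=4, 6-3=3, 6-5=1, 6-6=0, 6-7=-1
a = 7: 7-2=5, 7-3=4, 7-5=2, 7-6=1, 7-7=0
Collecting distinct values (and noting 0 appears from a-a):
A - A = {-5, -4, -3, -2, -1, 0, 1, 2, 3, 4, 5}
|A - A| = 11

A - A = {-5, -4, -3, -2, -1, 0, 1, 2, 3, 4, 5}


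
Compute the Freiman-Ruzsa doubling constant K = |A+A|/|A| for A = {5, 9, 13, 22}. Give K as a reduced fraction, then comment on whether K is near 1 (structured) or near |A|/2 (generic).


|A| = 4.
Compute A + A by enumerating all 16 pairs.
A + A = {10, 14, 18, 22, 26, 27, 31, 35, 44}, so |A + A| = 9.
K = |A + A| / |A| = 9/4 (already in lowest terms) ≈ 2.2500.
Reference: AP of size 4 gives K = 7/4 ≈ 1.7500; a fully generic set of size 4 gives K ≈ 2.5000.

|A| = 4, |A + A| = 9, K = 9/4.


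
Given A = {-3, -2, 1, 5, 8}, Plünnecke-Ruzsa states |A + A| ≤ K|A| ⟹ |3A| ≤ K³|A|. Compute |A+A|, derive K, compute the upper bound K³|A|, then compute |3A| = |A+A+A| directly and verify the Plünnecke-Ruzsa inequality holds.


|A| = 5.
Step 1: Compute A + A by enumerating all 25 pairs.
A + A = {-6, -5, -4, -2, -1, 2, 3, 5, 6, 9, 10, 13, 16}, so |A + A| = 13.
Step 2: Doubling constant K = |A + A|/|A| = 13/5 = 13/5 ≈ 2.6000.
Step 3: Plünnecke-Ruzsa gives |3A| ≤ K³·|A| = (2.6000)³ · 5 ≈ 87.8800.
Step 4: Compute 3A = A + A + A directly by enumerating all triples (a,b,c) ∈ A³; |3A| = 25.
Step 5: Check 25 ≤ 87.8800? Yes ✓.

K = 13/5, Plünnecke-Ruzsa bound K³|A| ≈ 87.8800, |3A| = 25, inequality holds.


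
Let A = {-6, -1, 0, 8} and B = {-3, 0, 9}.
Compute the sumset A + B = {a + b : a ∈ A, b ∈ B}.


A + B = {a + b : a ∈ A, b ∈ B}.
Enumerate all |A|·|B| = 4·3 = 12 pairs (a, b) and collect distinct sums.
a = -6: -6+-3=-9, -6+0=-6, -6+9=3
a = -1: -1+-3=-4, -1+0=-1, -1+9=8
a = 0: 0+-3=-3, 0+0=0, 0+9=9
a = 8: 8+-3=5, 8+0=8, 8+9=17
Collecting distinct sums: A + B = {-9, -6, -4, -3, -1, 0, 3, 5, 8, 9, 17}
|A + B| = 11

A + B = {-9, -6, -4, -3, -1, 0, 3, 5, 8, 9, 17}


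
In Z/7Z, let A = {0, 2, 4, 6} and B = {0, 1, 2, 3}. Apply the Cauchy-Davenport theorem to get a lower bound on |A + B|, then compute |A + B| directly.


Cauchy-Davenport: |A + B| ≥ min(p, |A| + |B| - 1) for A, B nonempty in Z/pZ.
|A| = 4, |B| = 4, p = 7.
CD lower bound = min(7, 4 + 4 - 1) = min(7, 7) = 7.
Compute A + B mod 7 directly:
a = 0: 0+0=0, 0+1=1, 0+2=2, 0+3=3
a = 2: 2+0=2, 2+1=3, 2+2=4, 2+3=5
a = 4: 4+0=4, 4+1=5, 4+2=6, 4+3=0
a = 6: 6+0=6, 6+1=0, 6+2=1, 6+3=2
A + B = {0, 1, 2, 3, 4, 5, 6}, so |A + B| = 7.
Verify: 7 ≥ 7? Yes ✓.

CD lower bound = 7, actual |A + B| = 7.


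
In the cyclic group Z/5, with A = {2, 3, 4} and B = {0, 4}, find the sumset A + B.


Work in Z/5Z: reduce every sum a + b modulo 5.
Enumerate all 6 pairs:
a = 2: 2+0=2, 2+4=1
a = 3: 3+0=3, 3+4=2
a = 4: 4+0=4, 4+4=3
Distinct residues collected: {1, 2, 3, 4}
|A + B| = 4 (out of 5 total residues).

A + B = {1, 2, 3, 4}


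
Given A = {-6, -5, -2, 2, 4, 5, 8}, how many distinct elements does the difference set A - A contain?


A - A = {a - a' : a, a' ∈ A}; |A| = 7.
Bounds: 2|A|-1 ≤ |A - A| ≤ |A|² - |A| + 1, i.e. 13 ≤ |A - A| ≤ 43.
Note: 0 ∈ A - A always (from a - a). The set is symmetric: if d ∈ A - A then -d ∈ A - A.
Enumerate nonzero differences d = a - a' with a > a' (then include -d):
Positive differences: {1, 2, 3, 4, 6, 7, 8, 9, 10, 11, 13, 14}
Full difference set: {0} ∪ (positive diffs) ∪ (negative diffs).
|A - A| = 1 + 2·12 = 25 (matches direct enumeration: 25).

|A - A| = 25


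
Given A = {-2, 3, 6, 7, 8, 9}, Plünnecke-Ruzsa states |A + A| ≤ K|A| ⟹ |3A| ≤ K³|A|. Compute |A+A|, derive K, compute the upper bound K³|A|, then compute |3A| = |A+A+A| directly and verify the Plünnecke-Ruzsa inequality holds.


|A| = 6.
Step 1: Compute A + A by enumerating all 36 pairs.
A + A = {-4, 1, 4, 5, 6, 7, 9, 10, 11, 12, 13, 14, 15, 16, 17, 18}, so |A + A| = 16.
Step 2: Doubling constant K = |A + A|/|A| = 16/6 = 16/6 ≈ 2.6667.
Step 3: Plünnecke-Ruzsa gives |3A| ≤ K³·|A| = (2.6667)³ · 6 ≈ 113.7778.
Step 4: Compute 3A = A + A + A directly by enumerating all triples (a,b,c) ∈ A³; |3A| = 27.
Step 5: Check 27 ≤ 113.7778? Yes ✓.

K = 16/6, Plünnecke-Ruzsa bound K³|A| ≈ 113.7778, |3A| = 27, inequality holds.


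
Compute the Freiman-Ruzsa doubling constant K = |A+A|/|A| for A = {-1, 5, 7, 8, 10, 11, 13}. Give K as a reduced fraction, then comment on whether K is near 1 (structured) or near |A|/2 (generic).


|A| = 7.
Compute A + A by enumerating all 49 pairs.
A + A = {-2, 4, 6, 7, 9, 10, 12, 13, 14, 15, 16, 17, 18, 19, 20, 21, 22, 23, 24, 26}, so |A + A| = 20.
K = |A + A| / |A| = 20/7 (already in lowest terms) ≈ 2.8571.
Reference: AP of size 7 gives K = 13/7 ≈ 1.8571; a fully generic set of size 7 gives K ≈ 4.0000.

|A| = 7, |A + A| = 20, K = 20/7.


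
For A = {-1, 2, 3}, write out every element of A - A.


A - A = {a - a' : a, a' ∈ A}.
Compute a - a' for each ordered pair (a, a'):
a = -1: -1--1=0, -1-2=-3, -1-3=-4
a = 2: 2--1=3, 2-2=0, 2-3=-1
a = 3: 3--1=4, 3-2=1, 3-3=0
Collecting distinct values (and noting 0 appears from a-a):
A - A = {-4, -3, -1, 0, 1, 3, 4}
|A - A| = 7

A - A = {-4, -3, -1, 0, 1, 3, 4}


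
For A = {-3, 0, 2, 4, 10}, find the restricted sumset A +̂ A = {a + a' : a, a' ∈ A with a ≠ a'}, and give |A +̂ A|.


Restricted sumset: A +̂ A = {a + a' : a ∈ A, a' ∈ A, a ≠ a'}.
Equivalently, take A + A and drop any sum 2a that is achievable ONLY as a + a for a ∈ A (i.e. sums representable only with equal summands).
Enumerate pairs (a, a') with a < a' (symmetric, so each unordered pair gives one sum; this covers all a ≠ a'):
  -3 + 0 = -3
  -3 + 2 = -1
  -3 + 4 = 1
  -3 + 10 = 7
  0 + 2 = 2
  0 + 4 = 4
  0 + 10 = 10
  2 + 4 = 6
  2 + 10 = 12
  4 + 10 = 14
Collected distinct sums: {-3, -1, 1, 2, 4, 6, 7, 10, 12, 14}
|A +̂ A| = 10
(Reference bound: |A +̂ A| ≥ 2|A| - 3 for |A| ≥ 2, with |A| = 5 giving ≥ 7.)

|A +̂ A| = 10


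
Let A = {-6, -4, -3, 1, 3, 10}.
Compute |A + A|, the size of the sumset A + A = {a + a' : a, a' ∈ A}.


A + A = {a + a' : a, a' ∈ A}; |A| = 6.
General bounds: 2|A| - 1 ≤ |A + A| ≤ |A|(|A|+1)/2, i.e. 11 ≤ |A + A| ≤ 21.
Lower bound 2|A|-1 is attained iff A is an arithmetic progression.
Enumerate sums a + a' for a ≤ a' (symmetric, so this suffices):
a = -6: -6+-6=-12, -6+-4=-10, -6+-3=-9, -6+1=-5, -6+3=-3, -6+10=4
a = -4: -4+-4=-8, -4+-3=-7, -4+1=-3, -4+3=-1, -4+10=6
a = -3: -3+-3=-6, -3+1=-2, -3+3=0, -3+10=7
a = 1: 1+1=2, 1+3=4, 1+10=11
a = 3: 3+3=6, 3+10=13
a = 10: 10+10=20
Distinct sums: {-12, -10, -9, -8, -7, -6, -5, -3, -2, -1, 0, 2, 4, 6, 7, 11, 13, 20}
|A + A| = 18

|A + A| = 18


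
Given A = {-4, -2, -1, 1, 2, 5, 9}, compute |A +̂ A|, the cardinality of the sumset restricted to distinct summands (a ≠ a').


Restricted sumset: A +̂ A = {a + a' : a ∈ A, a' ∈ A, a ≠ a'}.
Equivalently, take A + A and drop any sum 2a that is achievable ONLY as a + a for a ∈ A (i.e. sums representable only with equal summands).
Enumerate pairs (a, a') with a < a' (symmetric, so each unordered pair gives one sum; this covers all a ≠ a'):
  -4 + -2 = -6
  -4 + -1 = -5
  -4 + 1 = -3
  -4 + 2 = -2
  -4 + 5 = 1
  -4 + 9 = 5
  -2 + -1 = -3
  -2 + 1 = -1
  -2 + 2 = 0
  -2 + 5 = 3
  -2 + 9 = 7
  -1 + 1 = 0
  -1 + 2 = 1
  -1 + 5 = 4
  -1 + 9 = 8
  1 + 2 = 3
  1 + 5 = 6
  1 + 9 = 10
  2 + 5 = 7
  2 + 9 = 11
  5 + 9 = 14
Collected distinct sums: {-6, -5, -3, -2, -1, 0, 1, 3, 4, 5, 6, 7, 8, 10, 11, 14}
|A +̂ A| = 16
(Reference bound: |A +̂ A| ≥ 2|A| - 3 for |A| ≥ 2, with |A| = 7 giving ≥ 11.)

|A +̂ A| = 16


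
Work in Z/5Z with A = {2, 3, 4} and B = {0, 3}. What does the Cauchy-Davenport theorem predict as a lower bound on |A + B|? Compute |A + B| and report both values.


Cauchy-Davenport: |A + B| ≥ min(p, |A| + |B| - 1) for A, B nonempty in Z/pZ.
|A| = 3, |B| = 2, p = 5.
CD lower bound = min(5, 3 + 2 - 1) = min(5, 4) = 4.
Compute A + B mod 5 directly:
a = 2: 2+0=2, 2+3=0
a = 3: 3+0=3, 3+3=1
a = 4: 4+0=4, 4+3=2
A + B = {0, 1, 2, 3, 4}, so |A + B| = 5.
Verify: 5 ≥ 4? Yes ✓.

CD lower bound = 4, actual |A + B| = 5.


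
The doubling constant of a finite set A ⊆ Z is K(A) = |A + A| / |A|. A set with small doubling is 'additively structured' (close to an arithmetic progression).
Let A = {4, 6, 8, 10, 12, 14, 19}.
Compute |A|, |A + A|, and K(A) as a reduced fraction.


|A| = 7.
Compute A + A by enumerating all 49 pairs.
A + A = {8, 10, 12, 14, 16, 18, 20, 22, 23, 24, 25, 26, 27, 28, 29, 31, 33, 38}, so |A + A| = 18.
K = |A + A| / |A| = 18/7 (already in lowest terms) ≈ 2.5714.
Reference: AP of size 7 gives K = 13/7 ≈ 1.8571; a fully generic set of size 7 gives K ≈ 4.0000.

|A| = 7, |A + A| = 18, K = 18/7.


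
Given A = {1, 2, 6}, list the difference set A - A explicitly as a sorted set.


A - A = {a - a' : a, a' ∈ A}.
Compute a - a' for each ordered pair (a, a'):
a = 1: 1-1=0, 1-2=-1, 1-6=-5
a = 2: 2-1=1, 2-2=0, 2-6=-4
a = 6: 6-1=5, 6-2=4, 6-6=0
Collecting distinct values (and noting 0 appears from a-a):
A - A = {-5, -4, -1, 0, 1, 4, 5}
|A - A| = 7

A - A = {-5, -4, -1, 0, 1, 4, 5}


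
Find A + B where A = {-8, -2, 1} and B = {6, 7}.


A + B = {a + b : a ∈ A, b ∈ B}.
Enumerate all |A|·|B| = 3·2 = 6 pairs (a, b) and collect distinct sums.
a = -8: -8+6=-2, -8+7=-1
a = -2: -2+6=4, -2+7=5
a = 1: 1+6=7, 1+7=8
Collecting distinct sums: A + B = {-2, -1, 4, 5, 7, 8}
|A + B| = 6

A + B = {-2, -1, 4, 5, 7, 8}
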